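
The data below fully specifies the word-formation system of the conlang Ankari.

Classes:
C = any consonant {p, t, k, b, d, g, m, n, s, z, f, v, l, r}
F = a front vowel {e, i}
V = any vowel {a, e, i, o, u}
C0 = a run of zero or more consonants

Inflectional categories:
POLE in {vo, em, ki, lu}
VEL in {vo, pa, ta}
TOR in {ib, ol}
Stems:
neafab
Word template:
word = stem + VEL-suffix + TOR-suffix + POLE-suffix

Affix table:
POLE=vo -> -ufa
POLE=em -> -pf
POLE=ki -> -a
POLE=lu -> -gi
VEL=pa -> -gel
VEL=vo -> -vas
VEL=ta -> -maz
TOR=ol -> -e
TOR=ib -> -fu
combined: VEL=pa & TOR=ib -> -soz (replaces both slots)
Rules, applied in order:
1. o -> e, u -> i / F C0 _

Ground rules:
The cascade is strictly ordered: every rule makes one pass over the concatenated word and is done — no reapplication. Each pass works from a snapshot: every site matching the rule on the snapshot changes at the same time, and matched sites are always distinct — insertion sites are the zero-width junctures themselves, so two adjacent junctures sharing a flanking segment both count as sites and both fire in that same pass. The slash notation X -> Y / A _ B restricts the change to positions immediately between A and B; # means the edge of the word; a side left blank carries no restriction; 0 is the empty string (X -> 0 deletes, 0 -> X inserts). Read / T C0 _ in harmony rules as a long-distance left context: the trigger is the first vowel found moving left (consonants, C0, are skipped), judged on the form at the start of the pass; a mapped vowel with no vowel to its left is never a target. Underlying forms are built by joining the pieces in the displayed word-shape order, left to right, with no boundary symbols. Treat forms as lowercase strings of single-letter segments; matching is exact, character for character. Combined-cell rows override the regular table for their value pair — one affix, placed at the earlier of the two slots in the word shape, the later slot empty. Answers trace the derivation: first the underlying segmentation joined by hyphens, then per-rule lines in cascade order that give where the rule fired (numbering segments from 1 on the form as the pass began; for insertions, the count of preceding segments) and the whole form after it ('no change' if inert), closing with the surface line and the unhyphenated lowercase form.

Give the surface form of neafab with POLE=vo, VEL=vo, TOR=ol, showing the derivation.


underlying: neafab-vas-e-ufa
1. o -> e, u -> i / F C0 _: fires at position(s) 11: neafabvaseifa
surface: neafabvaseifa


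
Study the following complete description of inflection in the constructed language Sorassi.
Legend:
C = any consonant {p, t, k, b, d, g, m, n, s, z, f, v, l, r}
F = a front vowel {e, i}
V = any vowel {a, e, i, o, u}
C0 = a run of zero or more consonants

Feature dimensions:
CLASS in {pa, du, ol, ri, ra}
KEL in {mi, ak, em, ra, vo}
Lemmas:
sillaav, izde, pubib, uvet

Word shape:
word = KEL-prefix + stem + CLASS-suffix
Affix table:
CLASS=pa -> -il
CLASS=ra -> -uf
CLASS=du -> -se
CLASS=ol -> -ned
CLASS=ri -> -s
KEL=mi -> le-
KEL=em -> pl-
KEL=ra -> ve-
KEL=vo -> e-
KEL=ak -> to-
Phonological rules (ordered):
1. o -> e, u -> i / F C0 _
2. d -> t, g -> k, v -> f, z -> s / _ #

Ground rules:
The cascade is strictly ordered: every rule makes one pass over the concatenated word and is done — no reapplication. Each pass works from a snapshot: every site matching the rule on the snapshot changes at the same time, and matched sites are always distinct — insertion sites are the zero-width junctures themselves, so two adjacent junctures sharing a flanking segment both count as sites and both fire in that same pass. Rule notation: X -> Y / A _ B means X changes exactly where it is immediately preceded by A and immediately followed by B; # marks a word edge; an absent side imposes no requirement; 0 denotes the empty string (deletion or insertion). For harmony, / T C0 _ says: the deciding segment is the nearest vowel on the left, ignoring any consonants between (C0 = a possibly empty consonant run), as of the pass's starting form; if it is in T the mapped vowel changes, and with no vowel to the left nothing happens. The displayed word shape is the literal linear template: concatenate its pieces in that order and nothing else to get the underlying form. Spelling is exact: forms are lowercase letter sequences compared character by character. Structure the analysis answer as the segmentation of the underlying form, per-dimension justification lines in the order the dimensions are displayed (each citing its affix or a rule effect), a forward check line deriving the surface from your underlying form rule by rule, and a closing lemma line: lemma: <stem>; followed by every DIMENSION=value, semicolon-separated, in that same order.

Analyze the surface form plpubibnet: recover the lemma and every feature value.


underlying: pl-pubib-ned
CLASS=ol - signalled by the affix -ned
KEL=em - signalled by the affix pl-
check: plpubibned -> plpubibned -> plpubibnet
lemma: pubib; CLASS=ol; KEL=em


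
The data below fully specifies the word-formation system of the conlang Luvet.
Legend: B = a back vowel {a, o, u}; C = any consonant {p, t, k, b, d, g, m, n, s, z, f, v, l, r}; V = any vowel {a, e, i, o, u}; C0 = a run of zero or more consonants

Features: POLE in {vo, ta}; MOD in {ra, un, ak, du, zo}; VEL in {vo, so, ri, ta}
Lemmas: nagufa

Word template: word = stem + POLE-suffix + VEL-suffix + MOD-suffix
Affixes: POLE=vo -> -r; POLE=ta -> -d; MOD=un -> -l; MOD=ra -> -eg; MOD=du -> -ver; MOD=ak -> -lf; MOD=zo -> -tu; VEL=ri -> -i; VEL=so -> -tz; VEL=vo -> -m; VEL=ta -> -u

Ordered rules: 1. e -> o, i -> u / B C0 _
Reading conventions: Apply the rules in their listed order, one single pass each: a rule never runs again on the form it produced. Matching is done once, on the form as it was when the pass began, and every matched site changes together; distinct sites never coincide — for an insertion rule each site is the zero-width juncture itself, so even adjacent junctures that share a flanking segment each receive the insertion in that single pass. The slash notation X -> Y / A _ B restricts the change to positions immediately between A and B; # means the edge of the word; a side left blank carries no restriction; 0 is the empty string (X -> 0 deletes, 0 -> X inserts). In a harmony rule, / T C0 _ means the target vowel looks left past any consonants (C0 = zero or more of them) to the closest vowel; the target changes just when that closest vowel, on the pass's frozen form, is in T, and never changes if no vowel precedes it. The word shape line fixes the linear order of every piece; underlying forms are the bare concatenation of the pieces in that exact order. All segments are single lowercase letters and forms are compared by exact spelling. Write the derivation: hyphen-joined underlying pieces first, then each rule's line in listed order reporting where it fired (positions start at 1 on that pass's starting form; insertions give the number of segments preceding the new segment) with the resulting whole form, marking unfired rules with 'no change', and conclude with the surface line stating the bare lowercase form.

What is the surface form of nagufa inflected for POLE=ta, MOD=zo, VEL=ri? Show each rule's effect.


underlying: nagufa-d-i-tu
1. e -> o, i -> u / B C0 _: fires at position(s) 8: nagufadutu
surface: nagufadutu


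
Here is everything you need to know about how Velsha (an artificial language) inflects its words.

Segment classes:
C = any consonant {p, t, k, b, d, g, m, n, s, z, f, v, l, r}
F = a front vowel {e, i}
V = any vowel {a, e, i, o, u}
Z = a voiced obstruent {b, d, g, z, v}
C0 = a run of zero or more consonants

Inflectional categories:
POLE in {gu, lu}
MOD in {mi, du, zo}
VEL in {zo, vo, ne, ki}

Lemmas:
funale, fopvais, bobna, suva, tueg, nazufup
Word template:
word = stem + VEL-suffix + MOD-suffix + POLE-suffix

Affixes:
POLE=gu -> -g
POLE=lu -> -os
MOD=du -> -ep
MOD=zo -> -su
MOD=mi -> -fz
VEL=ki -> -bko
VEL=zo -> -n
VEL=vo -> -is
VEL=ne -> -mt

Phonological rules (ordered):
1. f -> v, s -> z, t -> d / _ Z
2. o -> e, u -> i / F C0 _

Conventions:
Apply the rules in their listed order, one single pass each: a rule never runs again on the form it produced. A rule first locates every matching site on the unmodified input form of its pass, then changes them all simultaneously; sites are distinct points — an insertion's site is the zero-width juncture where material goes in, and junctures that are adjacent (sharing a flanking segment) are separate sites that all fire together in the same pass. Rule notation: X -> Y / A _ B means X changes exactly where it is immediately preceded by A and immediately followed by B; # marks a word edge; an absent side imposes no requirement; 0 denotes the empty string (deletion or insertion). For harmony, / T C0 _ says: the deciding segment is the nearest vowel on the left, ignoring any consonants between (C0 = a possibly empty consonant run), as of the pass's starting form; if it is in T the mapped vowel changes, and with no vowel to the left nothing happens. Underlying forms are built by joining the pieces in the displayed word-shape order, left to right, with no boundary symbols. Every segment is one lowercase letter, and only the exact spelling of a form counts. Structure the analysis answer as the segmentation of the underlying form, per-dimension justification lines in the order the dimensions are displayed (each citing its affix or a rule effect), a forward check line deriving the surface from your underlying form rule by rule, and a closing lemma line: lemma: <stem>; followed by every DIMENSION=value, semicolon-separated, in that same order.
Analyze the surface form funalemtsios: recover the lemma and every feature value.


underlying: funale-mt-su-os
POLE=lu - signalled by the affix -os
MOD=zo - signalled by the affix -su
VEL=ne - signalled by the affix -mt
check: funalemtsuos -> funalemtsuos -> funalemtsios
lemma: funale; POLE=lu; MOD=zo; VEL=ne


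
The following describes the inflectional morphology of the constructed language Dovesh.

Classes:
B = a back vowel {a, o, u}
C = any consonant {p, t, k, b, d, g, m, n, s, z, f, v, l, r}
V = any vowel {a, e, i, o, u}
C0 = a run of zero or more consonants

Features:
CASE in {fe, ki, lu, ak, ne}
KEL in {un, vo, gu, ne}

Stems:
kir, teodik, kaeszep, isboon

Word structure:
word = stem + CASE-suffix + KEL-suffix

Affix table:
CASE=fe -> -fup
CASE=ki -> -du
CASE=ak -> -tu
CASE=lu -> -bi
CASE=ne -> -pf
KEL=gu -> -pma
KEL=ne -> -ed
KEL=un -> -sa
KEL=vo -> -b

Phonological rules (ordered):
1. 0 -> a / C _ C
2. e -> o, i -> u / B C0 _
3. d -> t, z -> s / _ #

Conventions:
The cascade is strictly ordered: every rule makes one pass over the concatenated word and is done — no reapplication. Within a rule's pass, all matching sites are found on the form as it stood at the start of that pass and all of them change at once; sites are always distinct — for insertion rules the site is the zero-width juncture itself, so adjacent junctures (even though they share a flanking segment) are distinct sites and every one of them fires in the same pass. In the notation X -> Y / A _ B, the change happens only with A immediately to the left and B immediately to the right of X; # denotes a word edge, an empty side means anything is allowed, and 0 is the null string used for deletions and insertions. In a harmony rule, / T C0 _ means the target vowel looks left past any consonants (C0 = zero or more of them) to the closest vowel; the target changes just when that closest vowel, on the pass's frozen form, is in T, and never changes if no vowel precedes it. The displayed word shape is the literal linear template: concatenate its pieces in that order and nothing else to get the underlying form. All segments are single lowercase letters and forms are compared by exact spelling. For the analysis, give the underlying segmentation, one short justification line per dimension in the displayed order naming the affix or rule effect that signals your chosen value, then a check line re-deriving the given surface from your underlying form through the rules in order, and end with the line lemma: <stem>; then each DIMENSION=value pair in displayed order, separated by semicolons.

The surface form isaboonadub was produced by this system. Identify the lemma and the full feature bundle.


underlying: isboon-du-b
CASE=ki - signalled by the affix -du
KEL=vo - signalled by the affix -b
check: isboondub -> isaboonadub -> isaboonadub -> isaboonadub
lemma: isboon; CASE=ki; KEL=vo


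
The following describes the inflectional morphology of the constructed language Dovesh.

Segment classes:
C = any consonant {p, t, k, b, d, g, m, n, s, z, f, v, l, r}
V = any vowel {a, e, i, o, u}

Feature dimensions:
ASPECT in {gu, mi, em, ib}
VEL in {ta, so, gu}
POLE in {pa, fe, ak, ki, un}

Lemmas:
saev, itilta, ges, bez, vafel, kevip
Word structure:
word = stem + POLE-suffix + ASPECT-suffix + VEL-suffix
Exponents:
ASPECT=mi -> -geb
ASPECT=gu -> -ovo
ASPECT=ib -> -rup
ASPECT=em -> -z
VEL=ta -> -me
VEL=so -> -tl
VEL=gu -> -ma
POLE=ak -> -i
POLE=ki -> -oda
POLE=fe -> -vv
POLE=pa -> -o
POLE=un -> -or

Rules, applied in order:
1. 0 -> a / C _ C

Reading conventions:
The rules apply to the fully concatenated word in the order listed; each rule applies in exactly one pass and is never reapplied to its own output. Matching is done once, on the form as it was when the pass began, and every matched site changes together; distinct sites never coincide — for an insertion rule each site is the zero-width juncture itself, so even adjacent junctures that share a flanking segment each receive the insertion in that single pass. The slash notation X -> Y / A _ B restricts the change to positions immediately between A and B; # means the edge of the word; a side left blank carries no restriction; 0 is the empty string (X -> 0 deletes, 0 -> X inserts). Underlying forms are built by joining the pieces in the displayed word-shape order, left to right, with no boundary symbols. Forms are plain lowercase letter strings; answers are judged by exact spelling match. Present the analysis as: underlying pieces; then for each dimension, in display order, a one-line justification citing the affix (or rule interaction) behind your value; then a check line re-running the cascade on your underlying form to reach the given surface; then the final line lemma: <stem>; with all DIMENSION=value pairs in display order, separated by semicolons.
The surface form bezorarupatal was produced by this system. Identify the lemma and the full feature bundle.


underlying: bez-or-rup-tl
ASPECT=ib - signalled by the affix -rup
VEL=so - signalled by the affix -tl
POLE=un - signalled by the affix -or
check: bezorruptl -> bezorarupatal
lemma: bez; ASPECT=ib; VEL=so; POLE=un


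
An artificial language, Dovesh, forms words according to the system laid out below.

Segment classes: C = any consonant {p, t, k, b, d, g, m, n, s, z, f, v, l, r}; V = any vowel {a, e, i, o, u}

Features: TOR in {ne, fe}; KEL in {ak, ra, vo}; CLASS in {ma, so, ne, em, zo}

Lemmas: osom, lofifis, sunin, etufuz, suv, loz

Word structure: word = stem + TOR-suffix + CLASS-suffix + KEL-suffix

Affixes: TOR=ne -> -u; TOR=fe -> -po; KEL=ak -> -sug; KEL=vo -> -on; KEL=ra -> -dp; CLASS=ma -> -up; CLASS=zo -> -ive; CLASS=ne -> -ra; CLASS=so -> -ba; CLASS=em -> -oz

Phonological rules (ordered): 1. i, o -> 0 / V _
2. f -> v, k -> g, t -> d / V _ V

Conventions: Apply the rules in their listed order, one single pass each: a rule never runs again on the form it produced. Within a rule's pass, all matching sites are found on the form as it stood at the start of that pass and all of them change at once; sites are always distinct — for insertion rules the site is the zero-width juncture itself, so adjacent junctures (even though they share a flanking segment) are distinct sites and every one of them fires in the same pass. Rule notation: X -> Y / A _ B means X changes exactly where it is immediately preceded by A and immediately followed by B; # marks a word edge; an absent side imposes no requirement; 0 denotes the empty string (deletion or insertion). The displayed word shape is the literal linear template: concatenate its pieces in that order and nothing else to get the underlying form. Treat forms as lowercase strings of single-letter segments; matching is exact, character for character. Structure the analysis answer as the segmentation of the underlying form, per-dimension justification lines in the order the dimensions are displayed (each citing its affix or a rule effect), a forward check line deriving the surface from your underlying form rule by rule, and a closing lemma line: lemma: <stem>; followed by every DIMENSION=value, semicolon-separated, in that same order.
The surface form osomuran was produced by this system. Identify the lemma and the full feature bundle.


underlying: osom-u-ra-on
TOR=ne - signalled by the affix -u
KEL=vo - signalled by the affix -on
CLASS=ne - signalled by the affix -ra
check: osomuraon -> osomuran -> osomuran
lemma: osom; TOR=ne; KEL=vo; CLASS=ne


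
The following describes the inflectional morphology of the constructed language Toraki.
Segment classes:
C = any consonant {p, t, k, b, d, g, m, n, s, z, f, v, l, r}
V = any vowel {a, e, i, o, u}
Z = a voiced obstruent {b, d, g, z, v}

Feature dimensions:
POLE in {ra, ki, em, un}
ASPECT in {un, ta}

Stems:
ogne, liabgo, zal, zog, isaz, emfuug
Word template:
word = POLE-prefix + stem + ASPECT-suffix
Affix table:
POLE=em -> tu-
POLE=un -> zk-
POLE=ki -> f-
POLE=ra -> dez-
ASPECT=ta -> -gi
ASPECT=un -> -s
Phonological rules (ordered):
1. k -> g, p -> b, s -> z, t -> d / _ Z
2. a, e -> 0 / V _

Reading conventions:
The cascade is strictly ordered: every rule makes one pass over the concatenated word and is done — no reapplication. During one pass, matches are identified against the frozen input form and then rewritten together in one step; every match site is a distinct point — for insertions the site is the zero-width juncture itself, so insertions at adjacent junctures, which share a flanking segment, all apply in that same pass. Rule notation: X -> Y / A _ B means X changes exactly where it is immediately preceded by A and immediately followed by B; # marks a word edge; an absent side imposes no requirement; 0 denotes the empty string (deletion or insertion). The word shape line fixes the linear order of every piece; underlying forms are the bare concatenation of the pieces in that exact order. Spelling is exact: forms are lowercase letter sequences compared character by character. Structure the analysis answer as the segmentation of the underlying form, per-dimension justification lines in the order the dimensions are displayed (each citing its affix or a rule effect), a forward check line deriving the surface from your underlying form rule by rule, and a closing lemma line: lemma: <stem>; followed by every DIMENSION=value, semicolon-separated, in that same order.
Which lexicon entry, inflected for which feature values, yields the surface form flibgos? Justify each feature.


underlying: f-liabgo-s
POLE=ki - signalled by the affix f-
ASPECT=un - signalled by the affix -s
check: fliabgos -> fliabgos -> flibgos
lemma: liabgo; POLE=ki; ASPECT=un


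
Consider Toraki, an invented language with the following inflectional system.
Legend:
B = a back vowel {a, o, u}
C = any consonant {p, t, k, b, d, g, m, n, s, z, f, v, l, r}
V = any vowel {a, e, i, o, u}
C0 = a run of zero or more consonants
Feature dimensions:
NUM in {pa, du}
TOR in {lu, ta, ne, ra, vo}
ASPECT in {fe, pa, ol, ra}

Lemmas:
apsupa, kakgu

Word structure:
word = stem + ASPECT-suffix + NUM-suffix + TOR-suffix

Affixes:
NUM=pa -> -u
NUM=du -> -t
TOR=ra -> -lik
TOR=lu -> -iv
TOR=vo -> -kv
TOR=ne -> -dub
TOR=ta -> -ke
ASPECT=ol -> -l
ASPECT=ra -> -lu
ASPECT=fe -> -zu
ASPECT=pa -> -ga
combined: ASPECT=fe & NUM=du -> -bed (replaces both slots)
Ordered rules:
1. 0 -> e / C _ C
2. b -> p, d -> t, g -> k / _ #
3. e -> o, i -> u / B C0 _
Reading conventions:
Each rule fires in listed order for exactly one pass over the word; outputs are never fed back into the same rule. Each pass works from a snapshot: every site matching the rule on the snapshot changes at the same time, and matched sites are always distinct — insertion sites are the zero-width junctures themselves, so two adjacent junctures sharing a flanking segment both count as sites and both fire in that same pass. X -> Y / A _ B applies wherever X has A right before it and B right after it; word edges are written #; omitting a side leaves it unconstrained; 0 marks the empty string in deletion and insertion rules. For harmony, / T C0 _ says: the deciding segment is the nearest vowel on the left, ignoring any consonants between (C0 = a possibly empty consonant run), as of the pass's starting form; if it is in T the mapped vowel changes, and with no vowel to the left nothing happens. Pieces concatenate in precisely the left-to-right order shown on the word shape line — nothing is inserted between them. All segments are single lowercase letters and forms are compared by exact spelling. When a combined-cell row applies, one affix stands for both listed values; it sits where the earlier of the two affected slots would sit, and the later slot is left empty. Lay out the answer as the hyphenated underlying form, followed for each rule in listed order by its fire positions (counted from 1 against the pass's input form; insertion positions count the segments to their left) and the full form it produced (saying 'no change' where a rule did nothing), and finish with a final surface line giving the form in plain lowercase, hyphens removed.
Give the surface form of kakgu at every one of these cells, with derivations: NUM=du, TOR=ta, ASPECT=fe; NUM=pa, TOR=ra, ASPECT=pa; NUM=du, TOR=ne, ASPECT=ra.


cell NUM=du, TOR=ta, ASPECT=fe:
underlying: kakgu-bed-ke
1. 0 -> e / C _ C: inserts after position(s) 3, 8: kakegubedeke
2. b -> p, d -> t, g -> k / _ #: no change
3. e -> o, i -> u / B C0 _: fires at position(s) 4, 8: kakogubodeke
surface: kakogubodeke

cell NUM=pa, TOR=ra, ASPECT=pa:
underlying: kakgu-ga-u-lik
1. 0 -> e / C _ C: inserts after position(s) 3: kakegugaulik
2. b -> p, d -> t, g -> k / _ #: no change
3. e -> o, i -> u / B C0 _: fires at position(s) 4, 11: kakogugauluk
surface: kakogugauluk

cell NUM=du, TOR=ne, ASPECT=ra:
underlying: kakgu-lu-t-dub
1. 0 -> e / C _ C: inserts after position(s) 3, 8: kakegulutedub
2. b -> p, d -> t, g -> k / _ #: fires at position(s) 13: kakegulutedup
3. e -> o, i -> u / B C0 _: fires at position(s) 4, 10: kakogulutodup
surface: kakogulutodup


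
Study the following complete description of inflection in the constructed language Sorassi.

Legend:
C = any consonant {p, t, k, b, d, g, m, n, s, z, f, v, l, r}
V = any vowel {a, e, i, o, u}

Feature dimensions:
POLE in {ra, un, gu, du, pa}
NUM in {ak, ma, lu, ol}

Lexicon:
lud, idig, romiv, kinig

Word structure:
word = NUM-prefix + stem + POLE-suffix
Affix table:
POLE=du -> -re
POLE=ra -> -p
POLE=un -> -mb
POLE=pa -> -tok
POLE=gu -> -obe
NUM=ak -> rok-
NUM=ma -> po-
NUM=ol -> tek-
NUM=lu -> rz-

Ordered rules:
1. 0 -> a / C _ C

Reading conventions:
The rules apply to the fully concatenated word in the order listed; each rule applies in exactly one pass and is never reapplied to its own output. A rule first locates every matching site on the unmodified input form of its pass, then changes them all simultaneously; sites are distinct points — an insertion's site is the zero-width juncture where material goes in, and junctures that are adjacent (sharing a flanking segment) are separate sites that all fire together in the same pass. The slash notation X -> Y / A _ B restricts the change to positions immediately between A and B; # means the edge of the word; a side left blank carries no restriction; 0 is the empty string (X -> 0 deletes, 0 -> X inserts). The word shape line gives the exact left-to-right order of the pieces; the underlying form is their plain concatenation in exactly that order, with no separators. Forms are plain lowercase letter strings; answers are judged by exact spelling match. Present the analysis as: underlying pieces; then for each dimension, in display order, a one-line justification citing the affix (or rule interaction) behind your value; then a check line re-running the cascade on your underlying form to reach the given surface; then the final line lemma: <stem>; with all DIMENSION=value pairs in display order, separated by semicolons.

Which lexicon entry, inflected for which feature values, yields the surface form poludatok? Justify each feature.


underlying: po-lud-tok
POLE=pa - signalled by the affix -tok
NUM=ma - signalled by the affix po-
check: poludtok -> poludatok
lemma: lud; POLE=pa; NUM=ma


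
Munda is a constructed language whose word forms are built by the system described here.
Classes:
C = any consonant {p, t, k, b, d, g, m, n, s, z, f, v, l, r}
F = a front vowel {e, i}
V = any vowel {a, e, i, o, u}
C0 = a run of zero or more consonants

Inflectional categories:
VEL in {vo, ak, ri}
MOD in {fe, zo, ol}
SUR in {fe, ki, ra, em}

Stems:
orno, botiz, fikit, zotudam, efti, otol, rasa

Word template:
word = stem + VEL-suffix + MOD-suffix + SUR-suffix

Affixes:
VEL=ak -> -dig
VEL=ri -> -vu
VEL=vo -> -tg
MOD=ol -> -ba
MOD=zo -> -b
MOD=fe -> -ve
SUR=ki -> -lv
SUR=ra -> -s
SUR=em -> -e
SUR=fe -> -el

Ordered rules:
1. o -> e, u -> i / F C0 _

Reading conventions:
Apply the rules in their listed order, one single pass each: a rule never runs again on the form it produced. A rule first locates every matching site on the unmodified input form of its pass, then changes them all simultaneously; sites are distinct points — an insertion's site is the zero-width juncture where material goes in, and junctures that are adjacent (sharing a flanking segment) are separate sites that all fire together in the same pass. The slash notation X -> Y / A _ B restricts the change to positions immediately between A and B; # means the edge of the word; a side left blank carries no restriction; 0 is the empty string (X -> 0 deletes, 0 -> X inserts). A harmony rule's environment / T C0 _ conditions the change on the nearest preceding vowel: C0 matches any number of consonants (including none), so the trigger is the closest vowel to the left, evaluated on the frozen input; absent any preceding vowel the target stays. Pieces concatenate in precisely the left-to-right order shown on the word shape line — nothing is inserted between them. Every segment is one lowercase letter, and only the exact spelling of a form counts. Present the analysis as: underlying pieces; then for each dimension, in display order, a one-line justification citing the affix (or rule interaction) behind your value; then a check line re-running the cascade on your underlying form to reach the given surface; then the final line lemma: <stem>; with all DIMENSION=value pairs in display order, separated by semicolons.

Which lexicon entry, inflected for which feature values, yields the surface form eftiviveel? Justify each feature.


underlying: efti-vu-ve-el
VEL=ri - signalled by the affix -vu
MOD=fe - signalled by the affix -ve
SUR=fe - signalled by the affix -el
check: eftivuveel -> eftiviveel
lemma: efti; VEL=ri; MOD=fe; SUR=fe


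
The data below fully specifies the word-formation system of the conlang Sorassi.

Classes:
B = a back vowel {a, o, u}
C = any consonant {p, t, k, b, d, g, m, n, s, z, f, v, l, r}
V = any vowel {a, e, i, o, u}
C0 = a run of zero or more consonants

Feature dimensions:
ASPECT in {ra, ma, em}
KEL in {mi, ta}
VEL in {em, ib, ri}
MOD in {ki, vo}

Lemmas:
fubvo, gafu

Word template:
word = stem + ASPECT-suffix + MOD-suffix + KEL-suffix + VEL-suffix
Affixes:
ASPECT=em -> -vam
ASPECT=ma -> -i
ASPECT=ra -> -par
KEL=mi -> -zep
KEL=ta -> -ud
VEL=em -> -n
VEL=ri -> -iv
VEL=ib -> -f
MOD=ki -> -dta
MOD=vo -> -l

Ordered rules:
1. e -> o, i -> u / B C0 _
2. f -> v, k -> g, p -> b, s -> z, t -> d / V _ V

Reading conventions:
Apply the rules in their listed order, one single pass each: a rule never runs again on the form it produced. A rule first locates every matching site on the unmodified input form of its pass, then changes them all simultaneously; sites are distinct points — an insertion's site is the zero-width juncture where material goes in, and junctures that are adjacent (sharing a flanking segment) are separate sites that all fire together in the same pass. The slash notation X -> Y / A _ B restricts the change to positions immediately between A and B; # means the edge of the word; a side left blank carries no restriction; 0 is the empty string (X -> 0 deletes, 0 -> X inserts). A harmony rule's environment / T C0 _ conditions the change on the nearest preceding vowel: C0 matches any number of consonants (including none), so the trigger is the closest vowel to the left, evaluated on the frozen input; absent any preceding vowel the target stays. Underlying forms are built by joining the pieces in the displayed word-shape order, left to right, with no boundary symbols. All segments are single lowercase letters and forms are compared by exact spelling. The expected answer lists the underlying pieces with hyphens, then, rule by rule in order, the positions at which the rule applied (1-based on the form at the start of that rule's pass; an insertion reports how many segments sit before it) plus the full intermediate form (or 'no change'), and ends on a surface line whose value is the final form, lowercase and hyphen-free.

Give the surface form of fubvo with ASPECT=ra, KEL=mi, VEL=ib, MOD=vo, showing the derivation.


underlying: fubvo-par-l-zep-f
1. e -> o, i -> u / B C0 _: fires at position(s) 11: fubvoparlzopf
2. f -> v, k -> g, p -> b, s -> z, t -> d / V _ V: fires at position(s) 6: fubvobarlzopf
surface: fubvobarlzopf


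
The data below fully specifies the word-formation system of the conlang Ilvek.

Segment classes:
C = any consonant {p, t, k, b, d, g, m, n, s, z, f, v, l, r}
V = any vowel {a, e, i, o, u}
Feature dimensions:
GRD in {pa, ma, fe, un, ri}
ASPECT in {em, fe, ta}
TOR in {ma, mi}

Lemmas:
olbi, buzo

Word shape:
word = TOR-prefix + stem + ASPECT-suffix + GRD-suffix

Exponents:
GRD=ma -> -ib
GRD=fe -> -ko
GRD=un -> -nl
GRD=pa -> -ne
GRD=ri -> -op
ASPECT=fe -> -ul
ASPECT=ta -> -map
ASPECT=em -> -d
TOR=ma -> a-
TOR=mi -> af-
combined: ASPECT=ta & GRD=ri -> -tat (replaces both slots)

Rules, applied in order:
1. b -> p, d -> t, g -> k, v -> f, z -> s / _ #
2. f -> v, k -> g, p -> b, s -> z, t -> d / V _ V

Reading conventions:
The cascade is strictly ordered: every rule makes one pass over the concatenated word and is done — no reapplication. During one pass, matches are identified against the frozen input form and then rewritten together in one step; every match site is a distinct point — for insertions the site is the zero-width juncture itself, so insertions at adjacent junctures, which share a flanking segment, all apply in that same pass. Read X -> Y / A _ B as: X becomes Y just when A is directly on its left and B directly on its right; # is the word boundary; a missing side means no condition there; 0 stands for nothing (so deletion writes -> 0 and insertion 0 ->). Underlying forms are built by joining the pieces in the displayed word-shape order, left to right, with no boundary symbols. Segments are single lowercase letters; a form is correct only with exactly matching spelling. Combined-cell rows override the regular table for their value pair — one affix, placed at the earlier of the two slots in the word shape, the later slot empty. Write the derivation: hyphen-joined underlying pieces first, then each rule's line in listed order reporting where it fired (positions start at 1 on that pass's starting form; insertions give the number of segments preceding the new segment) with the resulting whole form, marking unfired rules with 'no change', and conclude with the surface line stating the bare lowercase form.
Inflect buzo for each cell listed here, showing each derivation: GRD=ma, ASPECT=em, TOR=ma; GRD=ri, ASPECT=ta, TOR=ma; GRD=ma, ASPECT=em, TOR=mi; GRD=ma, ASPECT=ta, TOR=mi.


cell GRD=ma, ASPECT=em, TOR=ma:
underlying: a-buzo-d-ib
1. b -> p, d -> t, g -> k, v -> f, z -> s / _ #: fires at position(s) 8: abuzodip
2. f -> v, k -> g, p -> b, s -> z, t -> d / V _ V: no change
surface: abuzodip

cell GRD=ri, ASPECT=ta, TOR=ma:
underlying: a-buzo-tat
1. b -> p, d -> t, g -> k, v -> f, z -> s / _ #: no change
2. f -> v, k -> g, p -> b, s -> z, t -> d / V _ V: fires at position(s) 6: abuzodat
surface: abuzodat

cell GRD=ma, ASPECT=em, TOR=mi:
underlying: af-buzo-d-ib
1. b -> p, d -> t, g -> k, v -> f, z -> s / _ #: fires at position(s) 9: afbuzodip
2. f -> v, k -> g, p -> b, s -> z, t -> d / V _ V: no change
surface: afbuzodip

cell GRD=ma, ASPECT=ta, TOR=mi:
underlying: af-buzo-map-ib
1. b -> p, d -> t, g -> k, v -> f, z -> s / _ #: fires at position(s) 11: afbuzomapip
2. f -> v, k -> g, p -> b, s -> z, t -> d / V _ V: fires at position(s) 9: afbuzomabip
surface: afbuzomabip


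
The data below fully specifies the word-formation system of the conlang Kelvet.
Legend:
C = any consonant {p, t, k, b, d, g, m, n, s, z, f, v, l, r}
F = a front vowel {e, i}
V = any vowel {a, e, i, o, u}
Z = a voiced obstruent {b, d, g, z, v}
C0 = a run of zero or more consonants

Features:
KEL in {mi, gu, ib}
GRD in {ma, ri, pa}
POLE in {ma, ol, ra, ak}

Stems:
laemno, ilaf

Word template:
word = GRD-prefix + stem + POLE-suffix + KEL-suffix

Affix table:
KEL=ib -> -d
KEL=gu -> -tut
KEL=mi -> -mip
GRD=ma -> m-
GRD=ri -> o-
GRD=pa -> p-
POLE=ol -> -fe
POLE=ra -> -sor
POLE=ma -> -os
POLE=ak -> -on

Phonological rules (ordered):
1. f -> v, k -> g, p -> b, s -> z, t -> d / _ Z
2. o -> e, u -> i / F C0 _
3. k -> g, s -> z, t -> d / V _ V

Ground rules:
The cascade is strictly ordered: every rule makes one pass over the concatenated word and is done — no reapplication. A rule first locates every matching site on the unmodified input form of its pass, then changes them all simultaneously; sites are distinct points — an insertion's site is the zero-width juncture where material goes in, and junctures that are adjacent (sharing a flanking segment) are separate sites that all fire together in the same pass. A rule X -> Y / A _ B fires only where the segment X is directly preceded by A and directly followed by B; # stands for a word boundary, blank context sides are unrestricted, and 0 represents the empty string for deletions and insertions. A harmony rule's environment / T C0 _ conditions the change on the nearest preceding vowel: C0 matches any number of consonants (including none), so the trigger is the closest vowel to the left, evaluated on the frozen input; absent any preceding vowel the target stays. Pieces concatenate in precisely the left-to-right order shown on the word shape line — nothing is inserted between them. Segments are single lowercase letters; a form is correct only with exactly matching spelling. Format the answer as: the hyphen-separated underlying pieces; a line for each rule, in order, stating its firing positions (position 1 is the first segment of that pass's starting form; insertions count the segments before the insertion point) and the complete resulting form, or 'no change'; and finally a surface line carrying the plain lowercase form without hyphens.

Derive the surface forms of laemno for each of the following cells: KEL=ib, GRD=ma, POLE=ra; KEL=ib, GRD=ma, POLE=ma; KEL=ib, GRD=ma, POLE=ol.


cell KEL=ib, GRD=ma, POLE=ra:
underlying: m-laemno-sor-d
1. f -> v, k -> g, p -> b, s -> z, t -> d / _ Z: no change
2. o -> e, u -> i / F C0 _: fires at position(s) 7: mlaemnesord
3. k -> g, s -> z, t -> d / V _ V: fires at position(s) 8: mlaemnezord
surface: mlaemnezord

cell KEL=ib, GRD=ma, POLE=ma:
underlying: m-laemno-os-d
1. f -> v, k -> g, p -> b, s -> z, t -> d / _ Z: fires at position(s) 9: mlaemnoozd
2. o -> e, u -> i / F C0 _: fires at position(s) 7: mlaemneozd
3. k -> g, s -> z, t -> d / V _ V: no change
surface: mlaemneozd

cell KEL=ib, GRD=ma, POLE=ol:
underlying: m-laemno-fe-d
1. f -> v, k -> g, p -> b, s -> z, t -> d / _ Z: no change
2. o -> e, u -> i / F C0 _: fires at position(s) 7: mlaemnefed
3. k -> g, s -> z, t -> d / V _ V: no change
surface: mlaemnefed


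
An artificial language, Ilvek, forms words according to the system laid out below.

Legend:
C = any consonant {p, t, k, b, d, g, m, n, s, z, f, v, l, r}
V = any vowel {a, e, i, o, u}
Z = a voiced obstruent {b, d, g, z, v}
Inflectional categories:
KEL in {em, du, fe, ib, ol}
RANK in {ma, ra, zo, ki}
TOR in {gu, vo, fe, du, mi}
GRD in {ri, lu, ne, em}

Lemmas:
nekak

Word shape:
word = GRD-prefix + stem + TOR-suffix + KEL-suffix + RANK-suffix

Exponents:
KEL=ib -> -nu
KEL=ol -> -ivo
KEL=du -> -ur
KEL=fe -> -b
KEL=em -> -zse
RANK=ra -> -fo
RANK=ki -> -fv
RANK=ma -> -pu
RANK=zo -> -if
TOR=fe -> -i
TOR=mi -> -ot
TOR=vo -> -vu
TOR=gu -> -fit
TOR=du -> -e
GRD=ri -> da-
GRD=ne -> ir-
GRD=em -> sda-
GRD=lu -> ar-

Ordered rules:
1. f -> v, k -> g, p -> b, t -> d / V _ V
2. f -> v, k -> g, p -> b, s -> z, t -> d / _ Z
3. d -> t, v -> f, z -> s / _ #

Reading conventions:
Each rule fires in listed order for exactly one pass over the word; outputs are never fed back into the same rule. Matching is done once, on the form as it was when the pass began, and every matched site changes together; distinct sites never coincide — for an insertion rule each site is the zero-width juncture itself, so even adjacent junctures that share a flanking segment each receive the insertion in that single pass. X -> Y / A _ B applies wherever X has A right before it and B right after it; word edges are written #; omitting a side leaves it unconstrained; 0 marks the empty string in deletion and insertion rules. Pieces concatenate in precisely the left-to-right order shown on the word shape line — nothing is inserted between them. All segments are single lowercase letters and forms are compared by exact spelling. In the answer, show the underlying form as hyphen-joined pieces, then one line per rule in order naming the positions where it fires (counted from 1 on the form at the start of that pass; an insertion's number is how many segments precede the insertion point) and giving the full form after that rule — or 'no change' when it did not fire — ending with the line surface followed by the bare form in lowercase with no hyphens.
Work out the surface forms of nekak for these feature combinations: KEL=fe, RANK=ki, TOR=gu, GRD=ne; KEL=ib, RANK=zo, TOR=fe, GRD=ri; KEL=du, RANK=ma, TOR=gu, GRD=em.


cell KEL=fe, RANK=ki, TOR=gu, GRD=ne:
underlying: ir-nekak-fit-b-fv
1. f -> v, k -> g, p -> b, t -> d / V _ V: fires at position(s) 5: irnegakfitbfv
2. f -> v, k -> g, p -> b, s -> z, t -> d / _ Z: fires at position(s) 10, 12: irnegakfidbvv
3. d -> t, v -> f, z -> s / _ #: fires at position(s) 13: irnegakfidbvf
surface: irnegakfidbvf

cell KEL=ib, RANK=zo, TOR=fe, GRD=ri:
underlying: da-nekak-i-nu-if
1. f -> v, k -> g, p -> b, t -> d / V _ V: fires at position(s) 5, 7: danegaginuif
2. f -> v, k -> g, p -> b, s -> z, t -> d / _ Z: no change
3. d -> t, v -> f, z -> s / _ #: no change
surface: danegaginuif

cell KEL=du, RANK=ma, TOR=gu, GRD=em:
underlying: sda-nekak-fit-ur-pu
1. f -> v, k -> g, p -> b, t -> d / V _ V: fires at position(s) 6, 11: sdanegakfidurpu
2. f -> v, k -> g, p -> b, s -> z, t -> d / _ Z: fires at position(s) 1: zdanegakfidurpu
3. d -> t, v -> f, z -> s / _ #: no change
surface: zdanegakfidurpu


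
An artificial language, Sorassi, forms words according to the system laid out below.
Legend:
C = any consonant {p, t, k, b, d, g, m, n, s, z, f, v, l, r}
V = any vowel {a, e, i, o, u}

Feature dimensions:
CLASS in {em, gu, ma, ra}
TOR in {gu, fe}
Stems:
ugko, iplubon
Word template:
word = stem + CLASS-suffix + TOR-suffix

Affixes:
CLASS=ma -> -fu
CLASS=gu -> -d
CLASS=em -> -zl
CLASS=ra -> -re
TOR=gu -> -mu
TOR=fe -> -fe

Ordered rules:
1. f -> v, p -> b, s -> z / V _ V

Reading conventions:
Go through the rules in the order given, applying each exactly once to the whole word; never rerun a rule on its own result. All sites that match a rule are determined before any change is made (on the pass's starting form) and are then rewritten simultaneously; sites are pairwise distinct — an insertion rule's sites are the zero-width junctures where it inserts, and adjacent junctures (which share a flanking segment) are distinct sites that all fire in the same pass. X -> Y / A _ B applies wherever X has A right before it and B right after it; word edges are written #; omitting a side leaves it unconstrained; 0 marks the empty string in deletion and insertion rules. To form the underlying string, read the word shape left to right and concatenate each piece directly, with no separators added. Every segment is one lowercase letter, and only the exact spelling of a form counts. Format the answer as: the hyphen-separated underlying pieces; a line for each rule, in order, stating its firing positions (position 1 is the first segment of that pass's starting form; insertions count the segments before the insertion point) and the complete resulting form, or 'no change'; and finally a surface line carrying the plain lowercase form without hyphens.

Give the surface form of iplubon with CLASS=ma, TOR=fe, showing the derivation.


underlying: iplubon-fu-fe
1. f -> v, p -> b, s -> z / V _ V: fires at position(s) 10: iplubonfuve
surface: iplubonfuve
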